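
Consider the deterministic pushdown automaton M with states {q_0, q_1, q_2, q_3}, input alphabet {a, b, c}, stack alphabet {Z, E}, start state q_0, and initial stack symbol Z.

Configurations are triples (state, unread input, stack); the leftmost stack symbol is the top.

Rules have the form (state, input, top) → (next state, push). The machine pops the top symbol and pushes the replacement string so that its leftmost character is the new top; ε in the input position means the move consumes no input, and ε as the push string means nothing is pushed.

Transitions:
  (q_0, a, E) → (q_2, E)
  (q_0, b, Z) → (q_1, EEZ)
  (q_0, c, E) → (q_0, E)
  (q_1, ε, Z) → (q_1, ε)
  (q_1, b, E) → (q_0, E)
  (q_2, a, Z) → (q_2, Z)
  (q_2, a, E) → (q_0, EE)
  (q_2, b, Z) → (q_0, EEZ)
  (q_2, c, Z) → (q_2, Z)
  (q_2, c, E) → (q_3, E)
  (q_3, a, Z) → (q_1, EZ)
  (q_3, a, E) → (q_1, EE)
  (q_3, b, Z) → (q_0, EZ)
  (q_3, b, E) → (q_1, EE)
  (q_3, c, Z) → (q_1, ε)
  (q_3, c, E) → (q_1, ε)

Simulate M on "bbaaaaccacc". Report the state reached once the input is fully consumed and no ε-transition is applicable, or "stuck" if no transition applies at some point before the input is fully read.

(q_0, bbaaaaccacc, Z) ⊢ (q_1, baaaaccacc, EEZ) ⊢ (q_0, aaaaccacc, EEZ) ⊢ (q_2, aaaccacc, EEZ) ⊢ (q_0, aaccacc, EEEZ) ⊢ (q_2, accacc, EEEZ) ⊢ (q_0, ccacc, EEEEZ) ⊢ (q_0, cacc, EEEEZ) ⊢ (q_0, acc, EEEEZ) ⊢ (q_2, cc, EEEEZ) ⊢ (q_3, c, EEEEZ) ⊢ (q_1, ε, EEEZ)
All input consumed; M is in state q_1.

q_1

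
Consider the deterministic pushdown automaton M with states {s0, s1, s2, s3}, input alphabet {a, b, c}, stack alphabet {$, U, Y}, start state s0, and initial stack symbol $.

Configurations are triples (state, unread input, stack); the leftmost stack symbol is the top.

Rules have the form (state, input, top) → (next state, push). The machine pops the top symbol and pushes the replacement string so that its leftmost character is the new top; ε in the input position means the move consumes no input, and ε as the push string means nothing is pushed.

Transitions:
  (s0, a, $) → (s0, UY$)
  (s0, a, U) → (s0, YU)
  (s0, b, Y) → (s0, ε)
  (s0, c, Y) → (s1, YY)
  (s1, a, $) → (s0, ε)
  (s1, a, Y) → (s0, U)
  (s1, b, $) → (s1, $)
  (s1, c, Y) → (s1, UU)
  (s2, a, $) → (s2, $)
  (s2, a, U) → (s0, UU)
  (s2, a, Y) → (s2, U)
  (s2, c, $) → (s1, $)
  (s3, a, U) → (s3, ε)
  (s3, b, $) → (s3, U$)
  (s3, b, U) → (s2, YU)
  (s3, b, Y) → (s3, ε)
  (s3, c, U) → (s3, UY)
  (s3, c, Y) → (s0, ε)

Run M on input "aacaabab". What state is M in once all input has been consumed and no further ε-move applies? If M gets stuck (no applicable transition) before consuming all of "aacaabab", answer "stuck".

(s0, aacaabab, $) ⊢ (s0, acaabab, UY$) ⊢ (s0, caabab, YUY$) ⊢ (s1, aabab, YYUY$) ⊢ (s0, abab, UYUY$) ⊢ (s0, bab, YUYUY$) ⊢ (s0, ab, UYUY$) ⊢ (s0, b, YUYUY$) ⊢ (s0, ε, UYUY$)
All input consumed; M is in state s0.

s0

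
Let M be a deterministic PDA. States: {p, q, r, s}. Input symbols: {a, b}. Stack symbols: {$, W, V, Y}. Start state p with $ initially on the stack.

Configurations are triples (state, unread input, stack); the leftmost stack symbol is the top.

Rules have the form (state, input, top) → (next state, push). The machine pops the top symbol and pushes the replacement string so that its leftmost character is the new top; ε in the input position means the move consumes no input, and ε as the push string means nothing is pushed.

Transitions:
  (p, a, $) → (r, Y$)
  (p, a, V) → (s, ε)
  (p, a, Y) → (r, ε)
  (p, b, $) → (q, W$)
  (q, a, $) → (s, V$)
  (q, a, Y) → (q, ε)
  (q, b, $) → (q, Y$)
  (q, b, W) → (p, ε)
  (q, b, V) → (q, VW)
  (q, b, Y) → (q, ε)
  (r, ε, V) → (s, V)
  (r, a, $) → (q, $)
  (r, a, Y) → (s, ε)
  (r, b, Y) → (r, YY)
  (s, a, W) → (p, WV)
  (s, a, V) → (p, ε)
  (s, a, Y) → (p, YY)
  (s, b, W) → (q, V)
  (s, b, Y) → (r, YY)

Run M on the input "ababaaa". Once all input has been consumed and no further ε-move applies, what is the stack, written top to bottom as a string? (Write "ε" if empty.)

(p, ababaaa, $)
  read a, top $: go to r, push Y$ → (r, babaaa, Y$)
  read b, top Y: go to r, push YY → (r, abaaa, YY$)
  read a, top Y: go to s, push ε → (s, baaa, Y$)
  read b, top Y: go to r, push YY → (r, aaa, YY$)
  read a, top Y: go to s, push ε → (s, aa, Y$)
  read a, top Y: go to p, push YY → (p, a, YY$)
  read a, top Y: go to r, push ε → (r, ε, Y$)
All input consumed in state r with stack Y$.

Y$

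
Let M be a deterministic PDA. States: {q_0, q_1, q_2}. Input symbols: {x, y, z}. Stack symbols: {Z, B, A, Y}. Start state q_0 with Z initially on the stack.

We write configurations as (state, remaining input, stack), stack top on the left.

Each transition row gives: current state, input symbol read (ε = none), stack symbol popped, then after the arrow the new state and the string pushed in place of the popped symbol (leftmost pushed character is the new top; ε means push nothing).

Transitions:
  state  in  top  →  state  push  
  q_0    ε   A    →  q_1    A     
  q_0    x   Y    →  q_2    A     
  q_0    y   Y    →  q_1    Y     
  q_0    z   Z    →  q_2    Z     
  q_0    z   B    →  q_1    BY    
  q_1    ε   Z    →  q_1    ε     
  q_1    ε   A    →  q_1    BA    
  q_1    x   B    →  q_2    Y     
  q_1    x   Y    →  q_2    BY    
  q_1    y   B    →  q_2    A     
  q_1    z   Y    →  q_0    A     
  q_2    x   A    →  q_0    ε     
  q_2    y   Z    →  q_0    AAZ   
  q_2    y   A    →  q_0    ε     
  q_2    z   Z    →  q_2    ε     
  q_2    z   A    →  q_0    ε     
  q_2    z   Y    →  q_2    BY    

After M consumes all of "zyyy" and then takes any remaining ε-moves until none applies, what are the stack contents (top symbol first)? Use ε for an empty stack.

BAAZ

(q_0, zyyy, Z)
  read z, top Z: go to q_2, push Z → (q_2, yyy, Z)
  read y, top Z: go to q_0, push AAZ → (q_0, yy, AAZ)
  ε-move, top A: go to q_1, push A → (q_1, yy, AAZ)
  ε-move, top A: go to q_1, push BA → (q_1, yy, BAAZ)
  read y, top B: go to q_2, push A → (q_2, y, AAAZ)
  read y, top A: go to q_0, push ε → (q_0, ε, AAZ)
  ε-move, top A: go to q_1, push A → (q_1, ε, AAZ)
  ε-move, top A: go to q_1, push BA → (q_1, ε, BAAZ)
All input consumed in state q_1 with stack BAAZ.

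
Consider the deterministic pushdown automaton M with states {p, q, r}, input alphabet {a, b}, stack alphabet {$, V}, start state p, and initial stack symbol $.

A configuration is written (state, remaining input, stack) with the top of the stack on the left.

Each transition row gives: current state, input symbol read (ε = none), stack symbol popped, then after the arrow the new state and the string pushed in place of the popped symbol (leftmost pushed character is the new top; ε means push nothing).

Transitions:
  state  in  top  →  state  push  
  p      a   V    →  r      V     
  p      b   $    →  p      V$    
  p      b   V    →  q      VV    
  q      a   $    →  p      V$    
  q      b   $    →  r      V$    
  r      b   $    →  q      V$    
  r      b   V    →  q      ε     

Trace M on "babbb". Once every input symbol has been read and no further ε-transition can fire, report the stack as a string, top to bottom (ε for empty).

$

(p, babbb, $)
  read b, top $: go to p, push V$ → (p, abbb, V$)
  read a, top V: go to r, push V → (r, bbb, V$)
  read b, top V: go to q, push ε → (q, bb, $)
  read b, top $: go to r, push V$ → (r, b, V$)
  read b, top V: go to q, push ε → (q, ε, $)
All input consumed in state q with stack $.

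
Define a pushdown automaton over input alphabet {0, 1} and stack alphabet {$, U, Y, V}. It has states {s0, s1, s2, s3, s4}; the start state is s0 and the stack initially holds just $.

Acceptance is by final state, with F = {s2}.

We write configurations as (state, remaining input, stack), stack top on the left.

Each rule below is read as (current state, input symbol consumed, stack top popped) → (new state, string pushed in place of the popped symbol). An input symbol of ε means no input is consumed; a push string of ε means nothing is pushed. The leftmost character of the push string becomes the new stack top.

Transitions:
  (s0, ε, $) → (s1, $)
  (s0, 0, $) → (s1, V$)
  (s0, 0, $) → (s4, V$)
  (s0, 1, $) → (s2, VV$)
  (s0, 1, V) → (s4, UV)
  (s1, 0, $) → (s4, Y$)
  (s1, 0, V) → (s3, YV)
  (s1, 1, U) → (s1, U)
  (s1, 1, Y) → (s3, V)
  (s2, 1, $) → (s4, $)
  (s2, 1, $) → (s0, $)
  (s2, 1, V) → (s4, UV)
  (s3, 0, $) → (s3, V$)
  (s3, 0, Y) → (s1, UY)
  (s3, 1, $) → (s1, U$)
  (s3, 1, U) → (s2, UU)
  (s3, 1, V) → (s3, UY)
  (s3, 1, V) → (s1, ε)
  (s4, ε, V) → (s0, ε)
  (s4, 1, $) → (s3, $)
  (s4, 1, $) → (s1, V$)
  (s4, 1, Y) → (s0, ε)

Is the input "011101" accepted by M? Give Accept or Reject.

No computation consumes all input and reaches a final state.

Reject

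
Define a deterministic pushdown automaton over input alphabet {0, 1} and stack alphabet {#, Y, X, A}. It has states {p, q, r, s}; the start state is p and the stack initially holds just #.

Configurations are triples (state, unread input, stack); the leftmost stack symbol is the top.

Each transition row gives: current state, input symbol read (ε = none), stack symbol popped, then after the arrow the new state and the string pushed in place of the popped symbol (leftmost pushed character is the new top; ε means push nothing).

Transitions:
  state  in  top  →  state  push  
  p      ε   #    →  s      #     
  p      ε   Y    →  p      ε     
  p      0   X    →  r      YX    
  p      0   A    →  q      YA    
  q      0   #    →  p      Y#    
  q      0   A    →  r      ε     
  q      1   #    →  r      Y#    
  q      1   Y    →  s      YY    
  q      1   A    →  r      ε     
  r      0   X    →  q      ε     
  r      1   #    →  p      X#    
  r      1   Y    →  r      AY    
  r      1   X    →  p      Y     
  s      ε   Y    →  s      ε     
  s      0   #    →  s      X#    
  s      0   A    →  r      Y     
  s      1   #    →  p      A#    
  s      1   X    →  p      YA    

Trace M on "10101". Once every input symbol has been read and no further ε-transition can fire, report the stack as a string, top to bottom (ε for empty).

(p, 10101, #) ⊢ (s, 10101, #) ⊢ (p, 0101, A#) ⊢ (q, 101, YA#) ⊢ (s, 01, YYA#) ⊢ (s, 01, YA#) ⊢ (s, 01, A#) ⊢ (r, 1, Y#) ⊢ (r, ε, AY#)
All input consumed in state r with stack AY#.

AY#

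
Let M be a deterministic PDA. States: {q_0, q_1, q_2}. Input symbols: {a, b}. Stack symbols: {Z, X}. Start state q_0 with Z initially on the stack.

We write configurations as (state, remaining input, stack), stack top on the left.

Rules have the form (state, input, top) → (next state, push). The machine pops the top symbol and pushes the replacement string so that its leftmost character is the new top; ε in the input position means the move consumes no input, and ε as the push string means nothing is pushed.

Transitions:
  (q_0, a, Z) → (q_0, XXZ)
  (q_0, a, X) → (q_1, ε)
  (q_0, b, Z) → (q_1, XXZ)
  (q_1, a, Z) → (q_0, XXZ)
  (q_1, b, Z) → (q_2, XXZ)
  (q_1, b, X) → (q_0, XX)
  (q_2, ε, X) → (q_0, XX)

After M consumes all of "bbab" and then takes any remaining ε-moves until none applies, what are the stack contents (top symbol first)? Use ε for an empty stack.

(q_0, bbab, Z)
  read b, top Z: go to q_1, push XXZ → (q_1, bab, XXZ)
  read b, top X: go to q_0, push XX → (q_0, ab, XXXZ)
  read a, top X: go to q_1, push ε → (q_1, b, XXZ)
  read b, top X: go to q_0, push XX → (q_0, ε, XXXZ)
All input consumed in state q_0 with stack XXXZ.

XXXZ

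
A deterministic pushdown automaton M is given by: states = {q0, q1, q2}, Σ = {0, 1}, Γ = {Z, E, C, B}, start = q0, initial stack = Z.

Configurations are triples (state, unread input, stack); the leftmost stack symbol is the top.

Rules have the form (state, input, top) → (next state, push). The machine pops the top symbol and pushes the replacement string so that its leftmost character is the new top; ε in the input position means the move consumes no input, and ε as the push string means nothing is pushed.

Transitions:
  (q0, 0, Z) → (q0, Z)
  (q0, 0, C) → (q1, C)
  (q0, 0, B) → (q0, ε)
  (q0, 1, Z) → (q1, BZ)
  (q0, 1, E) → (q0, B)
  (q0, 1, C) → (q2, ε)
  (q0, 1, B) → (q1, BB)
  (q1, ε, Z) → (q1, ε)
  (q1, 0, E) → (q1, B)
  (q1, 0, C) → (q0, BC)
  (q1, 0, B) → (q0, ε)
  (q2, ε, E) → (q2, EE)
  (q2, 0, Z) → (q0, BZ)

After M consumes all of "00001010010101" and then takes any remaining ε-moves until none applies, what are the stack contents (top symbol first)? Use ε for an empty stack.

(q0, 00001010010101, Z)
  read 0, top Z: go to q0, push Z → (q0, 0001010010101, Z)
  read 0, top Z: go to q0, push Z → (q0, 001010010101, Z)
  read 0, top Z: go to q0, push Z → (q0, 01010010101, Z)
  read 0, top Z: go to q0, push Z → (q0, 1010010101, Z)
  read 1, top Z: go to q1, push BZ → (q1, 010010101, BZ)
  read 0, top B: go to q0, push ε → (q0, 10010101, Z)
  read 1, top Z: go to q1, push BZ → (q1, 0010101, BZ)
  read 0, top B: go to q0, push ε → (q0, 010101, Z)
  read 0, top Z: go to q0, push Z → (q0, 10101, Z)
  read 1, top Z: go to q1, push BZ → (q1, 0101, BZ)
  read 0, top B: go to q0, push ε → (q0, 101, Z)
  read 1, top Z: go to q1, push BZ → (q1, 01, BZ)
  read 0, top B: go to q0, push ε → (q0, 1, Z)
  read 1, top Z: go to q1, push BZ → (q1, ε, BZ)
All input consumed in state q1 with stack BZ.

BZ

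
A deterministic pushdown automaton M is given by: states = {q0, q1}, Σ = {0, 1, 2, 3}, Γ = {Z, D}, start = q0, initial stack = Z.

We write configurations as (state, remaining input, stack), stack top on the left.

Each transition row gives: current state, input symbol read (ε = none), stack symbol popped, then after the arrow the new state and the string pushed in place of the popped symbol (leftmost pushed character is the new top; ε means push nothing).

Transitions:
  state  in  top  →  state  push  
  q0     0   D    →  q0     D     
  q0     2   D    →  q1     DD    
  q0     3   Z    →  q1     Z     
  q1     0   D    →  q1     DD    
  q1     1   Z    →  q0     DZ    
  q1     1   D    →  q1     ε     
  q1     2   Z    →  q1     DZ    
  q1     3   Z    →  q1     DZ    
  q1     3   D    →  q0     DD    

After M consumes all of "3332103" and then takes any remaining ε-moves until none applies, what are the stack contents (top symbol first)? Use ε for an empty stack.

DDDDZ

(q0, 3332103, Z)
  read 3, top Z: go to q1, push Z → (q1, 332103, Z)
  read 3, top Z: go to q1, push DZ → (q1, 32103, DZ)
  read 3, top D: go to q0, push DD → (q0, 2103, DDZ)
  read 2, top D: go to q1, push DD → (q1, 103, DDDZ)
  read 1, top D: go to q1, push ε → (q1, 03, DDZ)
  read 0, top D: go to q1, push DD → (q1, 3, DDDZ)
  read 3, top D: go to q0, push DD → (q0, ε, DDDDZ)
All input consumed in state q0 with stack DDDDZ.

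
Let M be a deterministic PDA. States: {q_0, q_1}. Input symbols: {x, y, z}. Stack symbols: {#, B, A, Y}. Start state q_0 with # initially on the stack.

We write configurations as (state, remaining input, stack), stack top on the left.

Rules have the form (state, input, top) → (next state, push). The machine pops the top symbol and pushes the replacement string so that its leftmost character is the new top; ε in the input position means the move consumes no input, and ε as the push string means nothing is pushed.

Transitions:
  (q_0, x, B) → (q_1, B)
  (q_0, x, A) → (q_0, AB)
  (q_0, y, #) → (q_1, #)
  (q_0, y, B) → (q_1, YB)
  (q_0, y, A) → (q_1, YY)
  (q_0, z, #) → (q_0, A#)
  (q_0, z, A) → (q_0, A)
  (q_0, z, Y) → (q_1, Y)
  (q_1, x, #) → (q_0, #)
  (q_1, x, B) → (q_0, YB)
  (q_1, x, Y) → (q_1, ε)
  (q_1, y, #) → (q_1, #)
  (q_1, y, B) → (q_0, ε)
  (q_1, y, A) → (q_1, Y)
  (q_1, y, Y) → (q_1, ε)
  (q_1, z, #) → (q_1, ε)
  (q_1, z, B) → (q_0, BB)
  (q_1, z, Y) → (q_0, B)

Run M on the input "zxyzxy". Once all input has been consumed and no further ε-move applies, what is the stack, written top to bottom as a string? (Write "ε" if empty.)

(q_0, zxyzxy, #) ⊢ (q_0, xyzxy, A#) ⊢ (q_0, yzxy, AB#) ⊢ (q_1, zxy, YYB#) ⊢ (q_0, xy, BYB#) ⊢ (q_1, y, BYB#) ⊢ (q_0, ε, YB#)
All input consumed in state q_0 with stack YB#.

YB#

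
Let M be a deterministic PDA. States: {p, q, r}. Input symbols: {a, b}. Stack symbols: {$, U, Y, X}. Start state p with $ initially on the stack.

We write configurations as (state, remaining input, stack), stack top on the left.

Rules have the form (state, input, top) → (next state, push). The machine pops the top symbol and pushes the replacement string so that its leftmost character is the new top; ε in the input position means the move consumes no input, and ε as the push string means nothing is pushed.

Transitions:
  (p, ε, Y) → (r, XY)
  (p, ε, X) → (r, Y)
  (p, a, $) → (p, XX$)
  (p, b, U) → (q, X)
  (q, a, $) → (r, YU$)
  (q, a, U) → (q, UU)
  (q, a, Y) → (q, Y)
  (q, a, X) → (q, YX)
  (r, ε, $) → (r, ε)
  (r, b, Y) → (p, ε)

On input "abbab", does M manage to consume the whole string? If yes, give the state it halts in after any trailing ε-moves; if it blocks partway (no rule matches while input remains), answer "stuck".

(p, abbab, $)
  read a, top $: go to p, push XX$ → (p, bbab, XX$)
  ε-move, top X: go to r, push Y → (r, bbab, YX$)
  read b, top Y: go to p, push ε → (p, bab, X$)
  ε-move, top X: go to r, push Y → (r, bab, Y$)
  read b, top Y: go to p, push ε → (p, ab, $)
  read a, top $: go to p, push XX$ → (p, b, XX$)
  ε-move, top X: go to r, push Y → (r, b, YX$)
  read b, top Y: go to p, push ε → (p, ε, X$)
  ε-move, top X: go to r, push Y → (r, ε, Y$)
All input consumed; M is in state r.

r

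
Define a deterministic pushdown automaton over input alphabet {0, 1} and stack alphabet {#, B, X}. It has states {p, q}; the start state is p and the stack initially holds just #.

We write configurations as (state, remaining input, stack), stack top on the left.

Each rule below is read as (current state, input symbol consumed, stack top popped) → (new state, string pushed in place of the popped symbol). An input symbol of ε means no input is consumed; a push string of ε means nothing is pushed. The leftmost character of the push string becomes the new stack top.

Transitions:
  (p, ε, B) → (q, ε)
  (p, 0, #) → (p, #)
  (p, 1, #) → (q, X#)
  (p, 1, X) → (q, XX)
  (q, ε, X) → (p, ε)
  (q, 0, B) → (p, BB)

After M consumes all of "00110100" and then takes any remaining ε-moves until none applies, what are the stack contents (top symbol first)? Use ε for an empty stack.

#

(p, 00110100, #) ⊢ (p, 0110100, #) ⊢ (p, 110100, #) ⊢ (q, 10100, X#) ⊢ (p, 10100, #) ⊢ (q, 0100, X#) ⊢ (p, 0100, #) ⊢ (p, 100, #) ⊢ (q, 00, X#) ⊢ (p, 00, #) ⊢ (p, 0, #) ⊢ (p, ε, #)
All input consumed in state p with stack #.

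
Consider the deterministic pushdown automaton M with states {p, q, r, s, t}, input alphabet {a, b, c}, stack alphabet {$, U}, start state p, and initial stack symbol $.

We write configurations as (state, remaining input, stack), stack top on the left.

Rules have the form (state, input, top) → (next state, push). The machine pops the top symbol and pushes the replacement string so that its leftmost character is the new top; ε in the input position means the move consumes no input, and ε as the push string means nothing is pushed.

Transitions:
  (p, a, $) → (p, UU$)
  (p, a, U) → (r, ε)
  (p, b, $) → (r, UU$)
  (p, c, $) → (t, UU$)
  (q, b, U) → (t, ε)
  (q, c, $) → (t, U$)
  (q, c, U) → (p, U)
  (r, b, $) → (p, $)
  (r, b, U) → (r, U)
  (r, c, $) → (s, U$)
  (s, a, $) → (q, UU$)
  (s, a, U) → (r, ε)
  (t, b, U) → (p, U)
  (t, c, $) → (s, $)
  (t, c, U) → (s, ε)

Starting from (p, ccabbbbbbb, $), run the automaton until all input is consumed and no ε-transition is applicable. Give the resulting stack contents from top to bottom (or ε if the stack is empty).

UU$

(p, ccabbbbbbb, $)
  read c, top $: go to t, push UU$ → (t, cabbbbbbb, UU$)
  read c, top U: go to s, push ε → (s, abbbbbbb, U$)
  read a, top U: go to r, push ε → (r, bbbbbbb, $)
  read b, top $: go to p, push $ → (p, bbbbbb, $)
  read b, top $: go to r, push UU$ → (r, bbbbb, UU$)
  read b, top U: go to r, push U → (r, bbbb, UU$)
  read b, top U: go to r, push U → (r, bbb, UU$)
  read b, top U: go to r, push U → (r, bb, UU$)
  read b, top U: go to r, push U → (r, b, UU$)
  read b, top U: go to r, push U → (r, ε, UU$)
All input consumed in state r with stack UU$.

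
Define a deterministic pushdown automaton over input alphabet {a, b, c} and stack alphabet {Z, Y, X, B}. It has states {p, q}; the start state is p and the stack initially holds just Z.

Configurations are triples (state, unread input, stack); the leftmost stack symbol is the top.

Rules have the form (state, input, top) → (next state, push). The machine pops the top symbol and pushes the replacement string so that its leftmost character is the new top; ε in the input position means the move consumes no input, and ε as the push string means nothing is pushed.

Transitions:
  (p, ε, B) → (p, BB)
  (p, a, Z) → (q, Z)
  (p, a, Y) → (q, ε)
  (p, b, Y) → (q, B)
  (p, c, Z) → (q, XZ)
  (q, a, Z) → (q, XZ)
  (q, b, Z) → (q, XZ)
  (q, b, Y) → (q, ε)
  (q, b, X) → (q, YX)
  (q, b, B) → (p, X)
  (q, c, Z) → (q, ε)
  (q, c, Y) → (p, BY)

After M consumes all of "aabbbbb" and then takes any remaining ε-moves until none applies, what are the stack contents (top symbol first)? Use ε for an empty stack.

(p, aabbbbb, Z)
  read a, top Z: go to q, push Z → (q, abbbbb, Z)
  read a, top Z: go to q, push XZ → (q, bbbbb, XZ)
  read b, top X: go to q, push YX → (q, bbbb, YXZ)
  read b, top Y: go to q, push ε → (q, bbb, XZ)
  read b, top X: go to q, push YX → (q, bb, YXZ)
  read b, top Y: go to q, push ε → (q, b, XZ)
  read b, top X: go to q, push YX → (q, ε, YXZ)
All input consumed in state q with stack YXZ.

YXZ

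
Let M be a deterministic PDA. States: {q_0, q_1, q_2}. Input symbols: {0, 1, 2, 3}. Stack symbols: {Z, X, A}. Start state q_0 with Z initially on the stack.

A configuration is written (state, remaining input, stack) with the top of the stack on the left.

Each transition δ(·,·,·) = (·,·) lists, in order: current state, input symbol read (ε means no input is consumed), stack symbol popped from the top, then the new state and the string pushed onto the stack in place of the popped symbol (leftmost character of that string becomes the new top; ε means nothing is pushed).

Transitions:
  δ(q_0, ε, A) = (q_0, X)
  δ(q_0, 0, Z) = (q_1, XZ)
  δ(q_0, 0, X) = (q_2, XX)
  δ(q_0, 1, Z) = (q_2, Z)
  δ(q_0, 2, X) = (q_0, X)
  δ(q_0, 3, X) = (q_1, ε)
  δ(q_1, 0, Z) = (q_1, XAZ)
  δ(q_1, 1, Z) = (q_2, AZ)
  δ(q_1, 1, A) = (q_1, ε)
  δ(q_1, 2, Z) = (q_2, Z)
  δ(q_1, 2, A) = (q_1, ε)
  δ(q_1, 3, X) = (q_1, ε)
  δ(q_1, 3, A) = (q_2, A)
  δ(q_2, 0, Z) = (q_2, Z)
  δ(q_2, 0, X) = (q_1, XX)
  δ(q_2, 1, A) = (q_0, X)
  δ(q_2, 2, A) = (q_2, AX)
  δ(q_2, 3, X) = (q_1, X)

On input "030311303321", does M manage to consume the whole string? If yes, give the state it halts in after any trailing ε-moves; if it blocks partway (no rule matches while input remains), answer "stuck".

stuck

(q_0, 030311303321, Z)
  read 0, top Z: go to q_1, push XZ → (q_1, 30311303321, XZ)
  read 3, top X: go to q_1, push ε → (q_1, 0311303321, Z)
  read 0, top Z: go to q_1, push XAZ → (q_1, 311303321, XAZ)
  read 3, top X: go to q_1, push ε → (q_1, 11303321, AZ)
  read 1, top A: go to q_1, push ε → (q_1, 1303321, Z)
  read 1, top Z: go to q_2, push AZ → (q_2, 303321, AZ)
No transition for (q_2, 3, top A); M blocks with input 303321 remaining.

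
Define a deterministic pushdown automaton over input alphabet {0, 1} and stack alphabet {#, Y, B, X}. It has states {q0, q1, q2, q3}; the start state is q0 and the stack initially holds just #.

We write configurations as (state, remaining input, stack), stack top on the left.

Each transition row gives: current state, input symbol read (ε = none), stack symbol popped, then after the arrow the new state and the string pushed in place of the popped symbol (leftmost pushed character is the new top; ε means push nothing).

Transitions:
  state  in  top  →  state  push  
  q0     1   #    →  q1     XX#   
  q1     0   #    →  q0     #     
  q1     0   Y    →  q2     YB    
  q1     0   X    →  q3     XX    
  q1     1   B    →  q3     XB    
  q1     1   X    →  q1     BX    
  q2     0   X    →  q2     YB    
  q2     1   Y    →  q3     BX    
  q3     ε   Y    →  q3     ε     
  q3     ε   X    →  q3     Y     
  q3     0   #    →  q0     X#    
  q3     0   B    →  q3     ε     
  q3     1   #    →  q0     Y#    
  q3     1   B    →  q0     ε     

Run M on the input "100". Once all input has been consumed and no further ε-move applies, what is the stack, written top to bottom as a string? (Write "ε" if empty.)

X#

(q0, 100, #) ⊢ (q1, 00, XX#) ⊢ (q3, 0, XXX#) ⊢ (q3, 0, YXX#) ⊢ (q3, 0, XX#) ⊢ (q3, 0, YX#) ⊢ (q3, 0, X#) ⊢ (q3, 0, Y#) ⊢ (q3, 0, #) ⊢ (q0, ε, X#)
All input consumed in state q0 with stack X#.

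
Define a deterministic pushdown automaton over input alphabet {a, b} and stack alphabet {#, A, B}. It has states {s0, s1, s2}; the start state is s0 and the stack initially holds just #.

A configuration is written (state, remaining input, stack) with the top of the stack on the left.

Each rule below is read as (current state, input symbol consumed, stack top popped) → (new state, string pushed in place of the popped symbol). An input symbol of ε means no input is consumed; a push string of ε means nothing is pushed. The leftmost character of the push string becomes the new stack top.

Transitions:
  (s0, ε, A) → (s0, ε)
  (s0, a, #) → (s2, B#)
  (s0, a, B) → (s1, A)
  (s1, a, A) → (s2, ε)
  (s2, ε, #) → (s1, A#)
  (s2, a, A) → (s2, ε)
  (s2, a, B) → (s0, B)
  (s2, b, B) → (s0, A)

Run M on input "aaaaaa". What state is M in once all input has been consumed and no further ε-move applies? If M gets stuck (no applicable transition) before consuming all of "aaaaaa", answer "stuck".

(s0, aaaaaa, #)
  read a, top #: go to s2, push B# → (s2, aaaaa, B#)
  read a, top B: go to s0, push B → (s0, aaaa, B#)
  read a, top B: go to s1, push A → (s1, aaa, A#)
  read a, top A: go to s2, push ε → (s2, aa, #)
  ε-move, top #: go to s1, push A# → (s1, aa, A#)
  read a, top A: go to s2, push ε → (s2, a, #)
  ε-move, top #: go to s1, push A# → (s1, a, A#)
  read a, top A: go to s2, push ε → (s2, ε, #)
  ε-move, top #: go to s1, push A# → (s1, ε, A#)
All input consumed; M is in state s1.

s1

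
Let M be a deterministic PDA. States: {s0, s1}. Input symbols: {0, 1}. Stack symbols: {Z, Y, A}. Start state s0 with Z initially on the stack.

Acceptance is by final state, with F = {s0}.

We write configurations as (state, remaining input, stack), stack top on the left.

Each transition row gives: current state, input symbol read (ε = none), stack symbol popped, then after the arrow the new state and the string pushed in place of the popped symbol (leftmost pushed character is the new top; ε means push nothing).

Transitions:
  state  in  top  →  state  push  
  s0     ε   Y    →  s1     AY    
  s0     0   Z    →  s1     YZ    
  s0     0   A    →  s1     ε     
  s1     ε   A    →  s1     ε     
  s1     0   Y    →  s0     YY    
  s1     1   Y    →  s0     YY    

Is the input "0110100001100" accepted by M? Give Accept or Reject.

(s0, 0110100001100, Z)
  read 0, top Z: go to s1, push YZ → (s1, 110100001100, YZ)
  read 1, top Y: go to s0, push YY → (s0, 10100001100, YYZ)
  ε-move, top Y: go to s1, push AY → (s1, 10100001100, AYYZ)
  ε-move, top A: go to s1, push ε → (s1, 10100001100, YYZ)
  read 1, top Y: go to s0, push YY → (s0, 0100001100, YYYZ)
  ε-move, top Y: go to s1, push AY → (s1, 0100001100, AYYYZ)
  ε-move, top A: go to s1, push ε → (s1, 0100001100, YYYZ)
  read 0, top Y: go to s0, push YY → (s0, 100001100, YYYYZ)
  ε-move, top Y: go to s1, push AY → (s1, 100001100, AYYYYZ)
  ε-move, top A: go to s1, push ε → (s1, 100001100, YYYYZ)
  read 1, top Y: go to s0, push YY → (s0, 00001100, YYYYYZ)
  ε-move, top Y: go to s1, push AY → (s1, 00001100, AYYYYYZ)
  ε-move, top A: go to s1, push ε → (s1, 00001100, YYYYYZ)
  read 0, top Y: go to s0, push YY → (s0, 0001100, YYYYYYZ)
  ε-move, top Y: go to s1, push AY → (s1, 0001100, AYYYYYYZ)
  ε-move, top A: go to s1, push ε → (s1, 0001100, YYYYYYZ)
  read 0, top Y: go to s0, push YY → (s0, 001100, YYYYYYYZ)
  ε-move, top Y: go to s1, push AY → (s1, 001100, AYYYYYYYZ)
  ε-move, top A: go to s1, push ε → (s1, 001100, YYYYYYYZ)
  read 0, top Y: go to s0, push YY → (s0, 01100, YYYYYYYYZ)
  ε-move, top Y: go to s1, push AY → (s1, 01100, AYYYYYYYYZ)
  ε-move, top A: go to s1, push ε → (s1, 01100, YYYYYYYYZ)
  read 0, top Y: go to s0, push YY → (s0, 1100, YYYYYYYYYZ)
  ε-move, top Y: go to s1, push AY → (s1, 1100, AYYYYYYYYYZ)
  ε-move, top A: go to s1, push ε → (s1, 1100, YYYYYYYYYZ)
  read 1, top Y: go to s0, push YY → (s0, 100, YYYYYYYYYYZ)
  ε-move, top Y: go to s1, push AY → (s1, 100, AYYYYYYYYYYZ)
  ε-move, top A: go to s1, push ε → (s1, 100, YYYYYYYYYYZ)
  read 1, top Y: go to s0, push YY → (s0, 00, YYYYYYYYYYYZ)
  ε-move, top Y: go to s1, push AY → (s1, 00, AYYYYYYYYYYYZ)
  ε-move, top A: go to s1, push ε → (s1, 00, YYYYYYYYYYYZ)
  read 0, top Y: go to s0, push YY → (s0, 0, YYYYYYYYYYYYZ)
  ε-move, top Y: go to s1, push AY → (s1, 0, AYYYYYYYYYYYYZ)
  ε-move, top A: go to s1, push ε → (s1, 0, YYYYYYYYYYYYZ)
  read 0, top Y: go to s0, push YY → (s0, ε, YYYYYYYYYYYYYZ)
All input consumed; state s0 ∈ F.

Accept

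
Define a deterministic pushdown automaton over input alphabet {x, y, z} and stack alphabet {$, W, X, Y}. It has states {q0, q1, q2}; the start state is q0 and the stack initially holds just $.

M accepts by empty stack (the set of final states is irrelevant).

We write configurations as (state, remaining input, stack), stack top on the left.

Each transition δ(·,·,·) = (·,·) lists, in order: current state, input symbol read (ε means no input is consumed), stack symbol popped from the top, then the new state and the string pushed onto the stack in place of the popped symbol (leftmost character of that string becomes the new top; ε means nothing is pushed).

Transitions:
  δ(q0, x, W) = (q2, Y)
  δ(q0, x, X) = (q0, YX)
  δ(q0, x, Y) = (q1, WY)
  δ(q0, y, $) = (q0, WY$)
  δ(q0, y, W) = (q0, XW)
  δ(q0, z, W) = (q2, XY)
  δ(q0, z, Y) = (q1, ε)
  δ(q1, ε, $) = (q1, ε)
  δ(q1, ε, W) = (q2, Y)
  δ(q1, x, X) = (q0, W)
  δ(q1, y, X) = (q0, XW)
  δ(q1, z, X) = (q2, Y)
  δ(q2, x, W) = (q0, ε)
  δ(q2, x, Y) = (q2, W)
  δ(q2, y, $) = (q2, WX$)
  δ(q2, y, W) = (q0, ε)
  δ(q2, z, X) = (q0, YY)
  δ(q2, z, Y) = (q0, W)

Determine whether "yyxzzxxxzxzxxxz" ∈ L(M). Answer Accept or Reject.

(q0, yyxzzxxxzxzxxxz, $)
  read y, top $: go to q0, push WY$ → (q0, yxzzxxxzxzxxxz, WY$)
  read y, top W: go to q0, push XW → (q0, xzzxxxzxzxxxz, XWY$)
  read x, top X: go to q0, push YX → (q0, zzxxxzxzxxxz, YXWY$)
  read z, top Y: go to q1, push ε → (q1, zxxxzxzxxxz, XWY$)
  read z, top X: go to q2, push Y → (q2, xxxzxzxxxz, YWY$)
  read x, top Y: go to q2, push W → (q2, xxzxzxxxz, WWY$)
  read x, top W: go to q0, push ε → (q0, xzxzxxxz, WY$)
  read x, top W: go to q2, push Y → (q2, zxzxxxz, YY$)
  read z, top Y: go to q0, push W → (q0, xzxxxz, WY$)
  read x, top W: go to q2, push Y → (q2, zxxxz, YY$)
  read z, top Y: go to q0, push W → (q0, xxxz, WY$)
  read x, top W: go to q2, push Y → (q2, xxz, YY$)
  read x, top Y: go to q2, push W → (q2, xz, WY$)
  read x, top W: go to q0, push ε → (q0, z, Y$)
  read z, top Y: go to q1, push ε → (q1, ε, $)
  ε-move, top $: go to q1, push ε → (q1, ε, ε)
All input consumed and the stack is empty.

Accept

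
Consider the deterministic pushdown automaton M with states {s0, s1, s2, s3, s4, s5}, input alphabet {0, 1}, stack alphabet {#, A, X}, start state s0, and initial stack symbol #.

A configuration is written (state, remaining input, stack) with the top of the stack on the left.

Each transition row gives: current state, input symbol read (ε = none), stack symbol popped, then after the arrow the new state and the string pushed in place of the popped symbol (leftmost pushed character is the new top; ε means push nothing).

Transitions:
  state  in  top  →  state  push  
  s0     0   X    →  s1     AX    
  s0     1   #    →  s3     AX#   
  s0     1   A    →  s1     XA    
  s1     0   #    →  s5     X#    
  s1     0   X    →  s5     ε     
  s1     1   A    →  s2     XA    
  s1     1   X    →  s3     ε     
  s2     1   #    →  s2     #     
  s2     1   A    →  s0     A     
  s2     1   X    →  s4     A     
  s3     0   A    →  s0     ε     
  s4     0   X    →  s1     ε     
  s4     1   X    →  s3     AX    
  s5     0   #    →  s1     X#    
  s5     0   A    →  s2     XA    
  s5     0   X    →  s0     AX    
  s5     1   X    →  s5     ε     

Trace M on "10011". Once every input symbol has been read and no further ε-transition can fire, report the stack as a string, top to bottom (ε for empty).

AAX#

(s0, 10011, #)
  read 1, top #: go to s3, push AX# → (s3, 0011, AX#)
  read 0, top A: go to s0, push ε → (s0, 011, X#)
  read 0, top X: go to s1, push AX → (s1, 11, AX#)
  read 1, top A: go to s2, push XA → (s2, 1, XAX#)
  read 1, top X: go to s4, push A → (s4, ε, AAX#)
All input consumed in state s4 with stack AAX#.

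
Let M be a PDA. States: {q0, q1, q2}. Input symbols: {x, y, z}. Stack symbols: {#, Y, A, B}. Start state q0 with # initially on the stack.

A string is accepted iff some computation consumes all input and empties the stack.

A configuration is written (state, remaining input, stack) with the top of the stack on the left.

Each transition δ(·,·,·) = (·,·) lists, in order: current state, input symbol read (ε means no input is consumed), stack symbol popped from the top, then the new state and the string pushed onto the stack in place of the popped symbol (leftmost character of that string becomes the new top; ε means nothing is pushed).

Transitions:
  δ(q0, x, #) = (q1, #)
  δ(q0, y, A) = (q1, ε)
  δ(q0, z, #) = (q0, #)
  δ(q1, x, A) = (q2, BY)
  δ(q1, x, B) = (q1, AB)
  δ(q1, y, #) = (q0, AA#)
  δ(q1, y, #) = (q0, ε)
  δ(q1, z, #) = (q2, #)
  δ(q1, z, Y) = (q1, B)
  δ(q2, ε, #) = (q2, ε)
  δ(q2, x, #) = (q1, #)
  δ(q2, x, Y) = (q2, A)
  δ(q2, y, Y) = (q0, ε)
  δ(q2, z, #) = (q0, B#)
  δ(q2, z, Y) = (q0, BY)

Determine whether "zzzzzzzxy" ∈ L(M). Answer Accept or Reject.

Accept

One accepting computation: (q0, zzzzzzzxy, #) ⊢ (q0, zzzzzzxy, #) ⊢ (q0, zzzzzxy, #) ⊢ (q0, zzzzxy, #) ⊢ (q0, zzzxy, #) ⊢ (q0, zzxy, #) ⊢ (q0, zxy, #) ⊢ (q0, xy, #) ⊢ (q1, y, #) ⊢ (q0, ε, ε)
All input consumed and the stack is empty.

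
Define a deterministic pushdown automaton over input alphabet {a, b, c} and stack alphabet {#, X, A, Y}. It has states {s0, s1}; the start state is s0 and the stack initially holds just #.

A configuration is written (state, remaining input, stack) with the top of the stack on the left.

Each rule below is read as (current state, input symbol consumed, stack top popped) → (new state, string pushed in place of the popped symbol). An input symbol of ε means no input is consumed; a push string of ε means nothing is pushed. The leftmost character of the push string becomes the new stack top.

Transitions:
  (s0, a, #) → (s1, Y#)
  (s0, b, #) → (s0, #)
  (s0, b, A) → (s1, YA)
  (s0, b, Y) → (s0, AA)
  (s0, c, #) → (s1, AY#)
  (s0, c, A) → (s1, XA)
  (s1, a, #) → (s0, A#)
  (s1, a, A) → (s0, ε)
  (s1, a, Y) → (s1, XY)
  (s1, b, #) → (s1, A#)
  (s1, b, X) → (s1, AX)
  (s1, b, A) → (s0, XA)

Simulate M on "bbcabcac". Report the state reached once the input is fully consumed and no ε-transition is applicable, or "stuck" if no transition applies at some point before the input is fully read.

(s0, bbcabcac, #)
  read b, top #: go to s0, push # → (s0, bcabcac, #)
  read b, top #: go to s0, push # → (s0, cabcac, #)
  read c, top #: go to s1, push AY# → (s1, abcac, AY#)
  read a, top A: go to s0, push ε → (s0, bcac, Y#)
  read b, top Y: go to s0, push AA → (s0, cac, AA#)
  read c, top A: go to s1, push XA → (s1, ac, XAA#)
No transition for (s1, a, top X); M blocks with input ac remaining.

stuck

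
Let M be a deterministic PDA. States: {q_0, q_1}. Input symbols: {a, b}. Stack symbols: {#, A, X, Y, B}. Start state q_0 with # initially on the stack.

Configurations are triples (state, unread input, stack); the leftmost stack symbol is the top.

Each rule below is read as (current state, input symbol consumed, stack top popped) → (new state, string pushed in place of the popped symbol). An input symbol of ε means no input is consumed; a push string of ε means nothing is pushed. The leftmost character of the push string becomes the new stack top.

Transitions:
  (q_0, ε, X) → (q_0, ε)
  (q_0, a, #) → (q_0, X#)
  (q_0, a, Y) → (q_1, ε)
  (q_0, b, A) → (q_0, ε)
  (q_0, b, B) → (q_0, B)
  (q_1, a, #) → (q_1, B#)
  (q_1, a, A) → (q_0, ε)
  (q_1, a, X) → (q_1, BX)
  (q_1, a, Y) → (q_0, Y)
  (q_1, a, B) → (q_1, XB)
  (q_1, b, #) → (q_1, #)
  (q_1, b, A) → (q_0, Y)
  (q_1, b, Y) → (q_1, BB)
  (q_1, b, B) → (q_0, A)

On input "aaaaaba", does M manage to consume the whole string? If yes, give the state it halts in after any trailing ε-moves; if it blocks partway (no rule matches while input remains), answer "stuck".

stuck

(q_0, aaaaaba, #)
  read a, top #: go to q_0, push X# → (q_0, aaaaba, X#)
  ε-move, top X: go to q_0, push ε → (q_0, aaaaba, #)
  read a, top #: go to q_0, push X# → (q_0, aaaba, X#)
  ε-move, top X: go to q_0, push ε → (q_0, aaaba, #)
  read a, top #: go to q_0, push X# → (q_0, aaba, X#)
  ε-move, top X: go to q_0, push ε → (q_0, aaba, #)
  read a, top #: go to q_0, push X# → (q_0, aba, X#)
  ε-move, top X: go to q_0, push ε → (q_0, aba, #)
  read a, top #: go to q_0, push X# → (q_0, ba, X#)
  ε-move, top X: go to q_0, push ε → (q_0, ba, #)
No transition for (q_0, b, top #); M blocks with input ba remaining.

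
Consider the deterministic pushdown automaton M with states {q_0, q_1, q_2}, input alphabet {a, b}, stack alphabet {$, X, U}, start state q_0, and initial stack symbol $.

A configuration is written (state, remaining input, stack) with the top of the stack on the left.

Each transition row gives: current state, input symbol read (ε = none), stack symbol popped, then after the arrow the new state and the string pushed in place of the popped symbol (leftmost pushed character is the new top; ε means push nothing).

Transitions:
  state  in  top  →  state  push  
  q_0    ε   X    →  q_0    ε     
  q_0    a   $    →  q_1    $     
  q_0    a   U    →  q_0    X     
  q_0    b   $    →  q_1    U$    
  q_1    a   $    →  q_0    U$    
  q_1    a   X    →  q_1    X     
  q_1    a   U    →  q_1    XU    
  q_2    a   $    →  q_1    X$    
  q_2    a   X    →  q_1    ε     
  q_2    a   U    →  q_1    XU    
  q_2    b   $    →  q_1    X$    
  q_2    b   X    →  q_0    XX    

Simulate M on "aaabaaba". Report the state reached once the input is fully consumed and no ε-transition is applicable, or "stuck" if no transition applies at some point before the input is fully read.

stuck

(q_0, aaabaaba, $) ⊢ (q_1, aabaaba, $) ⊢ (q_0, abaaba, U$) ⊢ (q_0, baaba, X$) ⊢ (q_0, baaba, $) ⊢ (q_1, aaba, U$) ⊢ (q_1, aba, XU$) ⊢ (q_1, ba, XU$)
No transition for (q_1, b, top X); M blocks with input ba remaining.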